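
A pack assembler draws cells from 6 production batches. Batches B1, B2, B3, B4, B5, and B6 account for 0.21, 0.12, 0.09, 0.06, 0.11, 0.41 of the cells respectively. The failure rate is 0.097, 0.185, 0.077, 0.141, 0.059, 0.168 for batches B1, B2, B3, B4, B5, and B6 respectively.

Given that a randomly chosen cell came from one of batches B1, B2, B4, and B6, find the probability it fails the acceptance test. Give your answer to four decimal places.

Let S = {B1, B2, B4, B6}.
P(S) = 0.21 + 0.12 + 0.06 + 0.41 = 0.8.
P(F ∩ S) = 0.097·0.21 + 0.185·0.12 + 0.141·0.06 + 0.168·0.41 = 0.02037 + 0.0222 + 0.00846 + 0.06888 = 0.11991.
P(F | S) = 0.11991 / 0.8 = 0.149888…

P(F|S) ≈ 0.1499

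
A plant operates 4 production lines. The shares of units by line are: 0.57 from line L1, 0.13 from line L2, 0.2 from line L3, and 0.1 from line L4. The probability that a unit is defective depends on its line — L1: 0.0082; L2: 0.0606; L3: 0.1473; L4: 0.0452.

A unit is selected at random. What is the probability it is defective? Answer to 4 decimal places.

P(D) ≈ 0.0465

Using total probability over the partition,
P(D) = P(D|L1)·P(L1) + P(D|L2)·P(L2) + P(D|L3)·P(L3) + P(D|L4)·P(L4)
      = 0.0082·0.57 + 0.0606·0.13 + 0.1473·0.2 + 0.0452·0.1
      = 0.004674 + 0.007878 + 0.02946 + 0.00452 = 0.046532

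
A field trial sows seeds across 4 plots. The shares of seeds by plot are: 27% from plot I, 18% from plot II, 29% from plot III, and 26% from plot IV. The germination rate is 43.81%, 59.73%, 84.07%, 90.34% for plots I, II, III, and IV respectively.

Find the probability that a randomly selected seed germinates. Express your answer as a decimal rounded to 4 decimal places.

Using total probability over the partition,
P(G) = P(G|I)·P(I) + P(G|II)·P(II) + P(G|III)·P(III) + P(G|IV)·P(IV)
      = 0.4381·0.27 + 0.5973·0.18 + 0.8407·0.29 + 0.9034·0.26
      = 0.118287 + 0.107514 + 0.243803 + 0.234884 = 0.704488

P(G) ≈ 0.7045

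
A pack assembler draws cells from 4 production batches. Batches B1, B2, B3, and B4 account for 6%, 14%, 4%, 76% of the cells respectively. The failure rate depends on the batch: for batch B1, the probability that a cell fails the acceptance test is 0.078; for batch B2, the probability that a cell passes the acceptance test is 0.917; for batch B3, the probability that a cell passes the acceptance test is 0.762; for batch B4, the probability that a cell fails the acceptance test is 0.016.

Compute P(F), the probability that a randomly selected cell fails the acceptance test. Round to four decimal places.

0.0380

P(F|B2) = 1 − 0.917 = 0.083.
P(F|B3) = 1 − 0.762 = 0.238.
P(F) = P(F|B1)·P(B1) + P(F|B2)·P(B2) + P(F|B3)·P(B3) + P(F|B4)·P(B4)
      = 0.078·0.06 + 0.083·0.14 + 0.238·0.04 + 0.016·0.76
      = 0.00468 + 0.01162 + 0.00952 + 0.01216 = 0.03798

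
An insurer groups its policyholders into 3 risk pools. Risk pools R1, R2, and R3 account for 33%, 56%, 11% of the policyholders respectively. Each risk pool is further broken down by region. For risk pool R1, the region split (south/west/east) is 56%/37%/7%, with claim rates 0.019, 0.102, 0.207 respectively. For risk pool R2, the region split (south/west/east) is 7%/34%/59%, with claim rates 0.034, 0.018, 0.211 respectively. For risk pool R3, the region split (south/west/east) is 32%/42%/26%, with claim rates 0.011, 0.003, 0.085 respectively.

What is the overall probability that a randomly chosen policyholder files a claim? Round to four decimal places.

0.0982

P(C|R1) = 0.56·0.019 + 0.37·0.102 + 0.07·0.207 = 0.01064 + 0.03774 + 0.01449 = 0.06287
P(C|R2) = 0.07·0.034 + 0.34·0.018 + 0.59·0.211 = 0.00238 + 0.00612 + 0.12449 = 0.13299
P(C|R3) = 0.32·0.011 + 0.42·0.003 + 0.26·0.085 = 0.00352 + 0.00126 + 0.0221 = 0.02688
Then overall,
P(C) = 0.33·0.06287 + 0.56·0.13299 + 0.11·0.02688
      = 0.0207471 + 0.0744744 + 0.0029568 = 0.0981783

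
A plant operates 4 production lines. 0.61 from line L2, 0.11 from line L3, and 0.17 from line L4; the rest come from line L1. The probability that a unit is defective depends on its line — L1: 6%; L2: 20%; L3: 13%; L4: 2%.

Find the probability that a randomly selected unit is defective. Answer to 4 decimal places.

P(D) ≈ 0.1463

P(L1) = 1 − (0.61 + 0.11 + 0.17) = 0.11.
By the law of total probability,
P(D) = P(D|L1)·P(L1) + P(D|L2)·P(L2) + P(D|L3)·P(L3) + P(D|L4)·P(L4)
      = 0.06·0.11 + 0.2·0.61 + 0.13·0.11 + 0.02·0.17
      = 0.0066 + 0.122 + 0.0143 + 0.0034 = 0.1463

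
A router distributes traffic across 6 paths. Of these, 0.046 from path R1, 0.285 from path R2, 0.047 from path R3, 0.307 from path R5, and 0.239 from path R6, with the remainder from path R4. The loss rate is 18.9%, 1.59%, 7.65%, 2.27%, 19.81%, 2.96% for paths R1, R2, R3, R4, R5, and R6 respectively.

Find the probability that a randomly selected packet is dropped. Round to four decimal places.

0.0864

P(R4) = 1 − (0.046 + 0.285 + 0.047 + 0.307 + 0.239) = 0.076.
By the law of total probability,
P(L) = P(L|R1)·P(R1) + P(L|R2)·P(R2) + P(L|R3)·P(R3) + P(L|R4)·P(R4) + P(L|R5)·P(R5) + P(L|R6)·P(R6)
      = 0.189·0.046 + 0.0159·0.285 + 0.0765·0.047 + 0.0227·0.076 + 0.1981·0.307 + 0.0296·0.239
      = 0.008694 + 0.0045315 + 0.0035955 + 0.0017252 + 0.0608167 + 0.0070744 = 0.0864373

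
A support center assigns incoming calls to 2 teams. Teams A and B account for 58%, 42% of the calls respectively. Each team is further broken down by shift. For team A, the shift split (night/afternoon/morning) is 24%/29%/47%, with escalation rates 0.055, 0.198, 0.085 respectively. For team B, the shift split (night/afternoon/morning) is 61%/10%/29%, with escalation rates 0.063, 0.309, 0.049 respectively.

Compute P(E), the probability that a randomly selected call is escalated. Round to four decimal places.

P(E) ≈ 0.0992

P(E|A) = 0.24·0.055 + 0.29·0.198 + 0.47·0.085 = 0.0132 + 0.05742 + 0.03995 = 0.11057
P(E|B) = 0.61·0.063 + 0.1·0.309 + 0.29·0.049 = 0.03843 + 0.0309 + 0.01421 = 0.08354
Then overall,
P(E) = 0.58·0.11057 + 0.42·0.08354
      = 0.0641306 + 0.0350868 = 0.0992174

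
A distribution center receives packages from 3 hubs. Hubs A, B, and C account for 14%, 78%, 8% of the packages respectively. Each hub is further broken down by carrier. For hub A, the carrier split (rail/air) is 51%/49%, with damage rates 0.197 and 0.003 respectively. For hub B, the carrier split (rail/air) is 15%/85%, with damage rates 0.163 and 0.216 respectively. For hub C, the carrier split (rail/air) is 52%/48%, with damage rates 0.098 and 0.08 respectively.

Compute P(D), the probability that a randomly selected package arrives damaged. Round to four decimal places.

P(D|A) = 0.51·0.197 + 0.49·0.003 = 0.10047 + 0.00147 = 0.10194
P(D|B) = 0.15·0.163 + 0.85·0.216 = 0.02445 + 0.1836 = 0.20805
P(D|C) = 0.52·0.098 + 0.48·0.08 = 0.05096 + 0.0384 = 0.08936
Then overall,
P(D) = 0.14·0.10194 + 0.78·0.20805 + 0.08·0.08936
      = 0.0142716 + 0.162279 + 0.0071488 = 0.1836994

0.1837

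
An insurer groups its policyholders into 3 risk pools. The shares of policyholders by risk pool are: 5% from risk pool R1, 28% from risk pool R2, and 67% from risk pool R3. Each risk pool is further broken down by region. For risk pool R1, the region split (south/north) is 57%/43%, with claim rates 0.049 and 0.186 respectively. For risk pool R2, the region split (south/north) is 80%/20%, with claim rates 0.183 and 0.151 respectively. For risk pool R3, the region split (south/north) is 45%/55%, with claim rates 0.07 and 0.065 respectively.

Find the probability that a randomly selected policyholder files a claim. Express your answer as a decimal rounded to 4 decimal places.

P(C) ≈ 0.0999

P(C|R1) = 0.57·0.049 + 0.43·0.186 = 0.02793 + 0.07998 = 0.10791
P(C|R2) = 0.8·0.183 + 0.2·0.151 = 0.1464 + 0.0302 = 0.1766
P(C|R3) = 0.45·0.07 + 0.55·0.065 = 0.0315 + 0.03575 = 0.06725
By total probability over the outer partition,
P(C) = 0.05·0.10791 + 0.28·0.1766 + 0.67·0.06725
      = 0.0053955 + 0.049448 + 0.0450575 = 0.099901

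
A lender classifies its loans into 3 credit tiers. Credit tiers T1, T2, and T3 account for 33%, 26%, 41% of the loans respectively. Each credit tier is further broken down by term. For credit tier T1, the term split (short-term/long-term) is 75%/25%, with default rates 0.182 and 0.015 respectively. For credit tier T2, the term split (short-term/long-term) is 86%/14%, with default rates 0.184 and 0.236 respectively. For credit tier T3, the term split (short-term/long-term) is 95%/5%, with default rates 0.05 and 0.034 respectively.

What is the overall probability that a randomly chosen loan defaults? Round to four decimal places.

P(D|T1) = 0.75·0.182 + 0.25·0.015 = 0.1365 + 0.00375 = 0.14025
P(D|T2) = 0.86·0.184 + 0.14·0.236 = 0.15824 + 0.03304 = 0.19128
P(D|T3) = 0.95·0.05 + 0.05·0.034 = 0.0475 + 0.0017 = 0.0492
By total probability over the outer partition,
P(D) = 0.33·0.14025 + 0.26·0.19128 + 0.41·0.0492
      = 0.0462825 + 0.0497328 + 0.020172 = 0.1161873

0.1162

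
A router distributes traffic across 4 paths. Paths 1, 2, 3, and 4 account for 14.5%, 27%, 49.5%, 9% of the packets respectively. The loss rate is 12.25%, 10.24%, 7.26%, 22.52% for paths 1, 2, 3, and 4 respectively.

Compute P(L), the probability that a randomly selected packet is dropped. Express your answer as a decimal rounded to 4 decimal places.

0.1016

P(L) = P(L|1)·P(1) + P(L|2)·P(2) + P(L|3)·P(3) + P(L|4)·P(4)
      = 0.1225·0.145 + 0.1024·0.27 + 0.0726·0.495 + 0.2252·0.09
      = 0.0177625 + 0.027648 + 0.035937 + 0.020268 = 0.1016155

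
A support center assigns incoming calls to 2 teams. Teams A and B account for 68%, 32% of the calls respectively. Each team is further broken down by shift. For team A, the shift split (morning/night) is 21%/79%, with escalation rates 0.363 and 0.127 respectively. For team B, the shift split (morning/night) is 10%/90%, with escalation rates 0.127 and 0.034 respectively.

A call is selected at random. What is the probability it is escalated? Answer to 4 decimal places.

P(E|A) = 0.21·0.363 + 0.79·0.127 = 0.07623 + 0.10033 = 0.17656
P(E|B) = 0.1·0.127 + 0.9·0.034 = 0.0127 + 0.0306 = 0.0433
Then overall,
P(E) = 0.68·0.17656 + 0.32·0.0433
      = 0.1200608 + 0.013856 = 0.1339168

P(E) ≈ 0.1339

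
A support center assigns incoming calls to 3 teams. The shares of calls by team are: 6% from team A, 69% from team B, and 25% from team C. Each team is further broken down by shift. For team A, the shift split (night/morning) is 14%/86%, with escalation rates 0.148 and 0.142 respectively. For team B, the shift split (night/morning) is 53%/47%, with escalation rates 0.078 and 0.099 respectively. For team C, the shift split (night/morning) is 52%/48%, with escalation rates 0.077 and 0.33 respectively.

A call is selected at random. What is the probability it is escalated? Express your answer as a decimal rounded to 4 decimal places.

P(E|A) = 0.14·0.148 + 0.86·0.142 = 0.02072 + 0.12212 = 0.14284
P(E|B) = 0.53·0.078 + 0.47·0.099 = 0.04134 + 0.04653 = 0.08787
P(E|C) = 0.52·0.077 + 0.48·0.33 = 0.04004 + 0.1584 = 0.19844
By total probability over the outer partition,
P(E) = 0.06·0.14284 + 0.69·0.08787 + 0.25·0.19844
      = 0.0085704 + 0.0606303 + 0.04961 = 0.1188107

0.1188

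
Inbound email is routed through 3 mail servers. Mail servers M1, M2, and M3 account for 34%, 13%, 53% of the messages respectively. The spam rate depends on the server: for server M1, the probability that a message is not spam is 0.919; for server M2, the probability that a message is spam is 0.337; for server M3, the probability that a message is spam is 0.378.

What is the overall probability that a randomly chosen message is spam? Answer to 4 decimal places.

P(S|M1) = 1 − 0.919 = 0.081.
P(S) = P(S|M1)·P(M1) + P(S|M2)·P(M2) + P(S|M3)·P(M3)
      = 0.081·0.34 + 0.337·0.13 + 0.378·0.53
      = 0.02754 + 0.04381 + 0.20034 = 0.27169

P(S) ≈ 0.2717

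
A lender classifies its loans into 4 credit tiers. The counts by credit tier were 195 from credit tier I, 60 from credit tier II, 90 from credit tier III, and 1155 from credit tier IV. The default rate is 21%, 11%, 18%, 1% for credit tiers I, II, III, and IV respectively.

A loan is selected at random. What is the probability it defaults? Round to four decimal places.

Total: 195 + 60 + 90 + 1155 = 1500.
P(I) = 195/1500 = 0.13. P(II) = 60/1500 = 0.04. P(III) = 90/1500 = 0.06. P(IV) = 1155/1500 = 0.77.
P(D) = P(D|I)·P(I) + P(D|II)·P(II) + P(D|III)·P(III) + P(D|IV)·P(IV)
      = 0.21·0.13 + 0.11·0.04 + 0.18·0.06 + 0.01·0.77
      = 0.0273 + 0.0044 + 0.0108 + 0.0077 = 0.0502

P(D) ≈ 0.0502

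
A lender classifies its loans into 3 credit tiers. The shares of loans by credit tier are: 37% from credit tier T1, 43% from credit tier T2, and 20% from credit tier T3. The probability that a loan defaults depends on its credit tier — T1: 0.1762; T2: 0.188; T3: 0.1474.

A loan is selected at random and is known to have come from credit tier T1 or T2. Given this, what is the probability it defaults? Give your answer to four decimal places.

P(D|S) ≈ 0.1825

Let S = {T1, T2}.
P(S) = 0.37 + 0.43 = 0.8.
P(D ∩ S) = 0.1762·0.37 + 0.188·0.43 = 0.065194 + 0.08084 = 0.146034.
P(D | S) = 0.146034 / 0.8 = 0.182543…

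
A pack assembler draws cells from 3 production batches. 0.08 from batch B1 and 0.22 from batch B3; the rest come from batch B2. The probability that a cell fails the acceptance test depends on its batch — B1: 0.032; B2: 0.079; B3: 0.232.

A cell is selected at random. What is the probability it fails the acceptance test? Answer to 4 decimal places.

P(B2) = 1 − (0.08 + 0.22) = 0.7.
P(F) = P(F|B1)·P(B1) + P(F|B2)·P(B2) + P(F|B3)·P(B3)
      = 0.032·0.08 + 0.079·0.7 + 0.232·0.22
      = 0.00256 + 0.0553 + 0.05104 = 0.1089

P(F) ≈ 0.1089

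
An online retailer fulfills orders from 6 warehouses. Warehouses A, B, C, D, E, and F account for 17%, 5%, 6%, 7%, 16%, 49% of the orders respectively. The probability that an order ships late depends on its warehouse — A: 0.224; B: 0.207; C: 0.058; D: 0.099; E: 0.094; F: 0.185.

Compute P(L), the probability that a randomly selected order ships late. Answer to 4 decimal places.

0.1645

P(L) = P(L|A)·P(A) + P(L|B)·P(B) + P(L|C)·P(C) + P(L|D)·P(D) + P(L|E)·P(E) + P(L|F)·P(F)
      = 0.224·0.17 + 0.207·0.05 + 0.058·0.06 + 0.099·0.07 + 0.094·0.16 + 0.185·0.49
      = 0.03808 + 0.01035 + 0.00348 + 0.00693 + 0.01504 + 0.09065 = 0.16453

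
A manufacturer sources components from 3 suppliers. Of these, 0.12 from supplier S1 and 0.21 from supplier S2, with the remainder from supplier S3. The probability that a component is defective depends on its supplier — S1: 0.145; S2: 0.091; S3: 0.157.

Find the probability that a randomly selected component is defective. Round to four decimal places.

P(S3) = 1 − (0.12 + 0.21) = 0.67.
P(D) = P(D|S1)·P(S1) + P(D|S2)·P(S2) + P(D|S3)·P(S3)
      = 0.145·0.12 + 0.091·0.21 + 0.157·0.67
      = 0.0174 + 0.01911 + 0.10519 = 0.1417

0.1417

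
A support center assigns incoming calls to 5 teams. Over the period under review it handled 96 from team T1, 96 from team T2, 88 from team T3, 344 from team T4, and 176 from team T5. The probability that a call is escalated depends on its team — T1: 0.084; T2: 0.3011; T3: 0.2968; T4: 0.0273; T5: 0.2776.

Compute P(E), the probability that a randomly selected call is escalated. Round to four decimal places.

0.1517

Total: 96 + 96 + 88 + 344 + 176 = 800.
P(T1) = 96/800 = 0.12. P(T2) = 96/800 = 0.12. P(T3) = 88/800 = 0.11. P(T4) = 344/800 = 0.43. P(T5) = 176/800 = 0.22.
Summing over the partition,
P(E) = P(E|T1)·P(T1) + P(E|T2)·P(T2) + P(E|T3)·P(T3) + P(E|T4)·P(T4) + P(E|T5)·P(T5)
      = 0.084·0.12 + 0.3011·0.12 + 0.2968·0.11 + 0.0273·0.43 + 0.2776·0.22
      = 0.01008 + 0.036132 + 0.032648 + 0.011739 + 0.061072 = 0.151671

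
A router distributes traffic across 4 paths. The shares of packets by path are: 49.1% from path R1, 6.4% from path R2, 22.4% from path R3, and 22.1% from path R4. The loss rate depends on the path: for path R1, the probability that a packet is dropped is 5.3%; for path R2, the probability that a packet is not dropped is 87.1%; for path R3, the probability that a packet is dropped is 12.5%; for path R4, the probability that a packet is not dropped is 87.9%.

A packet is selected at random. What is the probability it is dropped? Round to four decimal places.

0.0890

P(L|R2) = 1 − 0.871 = 0.129.
P(L|R4) = 1 − 0.879 = 0.121.
Summing over the partition,
P(L) = P(L|R1)·P(R1) + P(L|R2)·P(R2) + P(L|R3)·P(R3) + P(L|R4)·P(R4)
      = 0.053·0.491 + 0.129·0.064 + 0.125·0.224 + 0.121·0.221
      = 0.026023 + 0.008256 + 0.028 + 0.026741 = 0.08902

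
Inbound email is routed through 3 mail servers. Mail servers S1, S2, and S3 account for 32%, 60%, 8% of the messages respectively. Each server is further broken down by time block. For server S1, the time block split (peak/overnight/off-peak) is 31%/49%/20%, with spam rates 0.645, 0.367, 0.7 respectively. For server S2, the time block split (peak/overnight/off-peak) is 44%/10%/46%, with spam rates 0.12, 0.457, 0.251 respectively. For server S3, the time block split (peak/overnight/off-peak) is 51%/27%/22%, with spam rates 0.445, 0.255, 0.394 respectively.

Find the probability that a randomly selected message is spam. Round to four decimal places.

P(S|S1) = 0.31·0.645 + 0.49·0.367 + 0.2·0.7 = 0.19995 + 0.17983 + 0.14 = 0.51978
P(S|S2) = 0.44·0.12 + 0.1·0.457 + 0.46·0.251 = 0.0528 + 0.0457 + 0.11546 = 0.21396
P(S|S3) = 0.51·0.445 + 0.27·0.255 + 0.22·0.394 = 0.22695 + 0.06885 + 0.08668 = 0.38248
By total probability over the outer partition,
P(S) = 0.32·0.51978 + 0.6·0.21396 + 0.08·0.38248
      = 0.1663296 + 0.128376 + 0.0305984 = 0.325304

0.3253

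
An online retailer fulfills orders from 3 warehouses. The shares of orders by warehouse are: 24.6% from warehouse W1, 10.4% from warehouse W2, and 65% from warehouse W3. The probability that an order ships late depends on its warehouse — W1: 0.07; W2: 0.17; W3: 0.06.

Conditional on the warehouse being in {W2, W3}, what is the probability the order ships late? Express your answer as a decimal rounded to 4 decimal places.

Let S = {W2, W3}.
P(S) = 0.104 + 0.65 = 0.754.
P(L ∩ S) = 0.17·0.104 + 0.06·0.65 = 0.01768 + 0.039 = 0.05668.
P(L | S) = 0.05668 / 0.754 = 0.075172…

P(L|S) ≈ 0.0752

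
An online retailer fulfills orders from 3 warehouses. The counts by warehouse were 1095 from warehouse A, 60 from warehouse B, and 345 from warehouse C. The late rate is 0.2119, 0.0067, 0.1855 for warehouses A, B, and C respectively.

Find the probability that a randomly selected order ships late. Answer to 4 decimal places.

P(L) ≈ 0.1976

Total: 1095 + 60 + 345 = 1500.
P(A) = 1095/1500 = 0.73. P(B) = 60/1500 = 0.04. P(C) = 345/1500 = 0.23.
P(L) = P(L|A)·P(A) + P(L|B)·P(B) + P(L|C)·P(C)
      = 0.2119·0.73 + 0.0067·0.04 + 0.1855·0.23
      = 0.154687 + 0.000268 + 0.042665 = 0.19762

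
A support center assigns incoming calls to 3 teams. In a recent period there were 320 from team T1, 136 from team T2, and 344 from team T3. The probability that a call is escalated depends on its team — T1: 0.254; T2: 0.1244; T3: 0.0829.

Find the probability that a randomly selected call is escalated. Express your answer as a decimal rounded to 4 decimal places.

P(E) ≈ 0.1584

Total: 320 + 136 + 344 = 800.
P(T1) = 320/800 = 0.4. P(T2) = 136/800 = 0.17. P(T3) = 344/800 = 0.43.
By the law of total probability,
P(E) = P(E|T1)·P(T1) + P(E|T2)·P(T2) + P(E|T3)·P(T3)
      = 0.254·0.4 + 0.1244·0.17 + 0.0829·0.43
      = 0.1016 + 0.021148 + 0.035647 = 0.158395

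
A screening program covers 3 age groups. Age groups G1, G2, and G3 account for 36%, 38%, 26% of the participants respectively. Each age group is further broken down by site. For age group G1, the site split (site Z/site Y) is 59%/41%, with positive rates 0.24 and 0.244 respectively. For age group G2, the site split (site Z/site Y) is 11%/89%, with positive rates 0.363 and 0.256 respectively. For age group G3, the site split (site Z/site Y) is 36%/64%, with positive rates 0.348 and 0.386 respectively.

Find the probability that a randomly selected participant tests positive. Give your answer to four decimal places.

0.2855

P(T|G1) = 0.59·0.24 + 0.41·0.244 = 0.1416 + 0.10004 = 0.24164
P(T|G2) = 0.11·0.363 + 0.89·0.256 = 0.03993 + 0.22784 = 0.26777
P(T|G3) = 0.36·0.348 + 0.64·0.386 = 0.12528 + 0.24704 = 0.37232
Then overall,
P(T) = 0.36·0.24164 + 0.38·0.26777 + 0.26·0.37232
      = 0.0869904 + 0.1017526 + 0.0968032 = 0.2855462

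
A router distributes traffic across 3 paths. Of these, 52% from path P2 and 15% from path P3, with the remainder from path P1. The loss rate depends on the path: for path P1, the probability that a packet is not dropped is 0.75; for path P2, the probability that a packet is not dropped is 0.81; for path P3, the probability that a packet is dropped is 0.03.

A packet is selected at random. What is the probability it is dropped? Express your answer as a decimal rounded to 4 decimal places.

0.1858

P(P1) = 1 − (0.52 + 0.15) = 0.33.
P(L|P1) = 1 − 0.75 = 0.25.
P(L|P2) = 1 − 0.81 = 0.19.
P(L) = P(L|P1)·P(P1) + P(L|P2)·P(P2) + P(L|P3)·P(P3)
      = 0.25·0.33 + 0.19·0.52 + 0.03·0.15
      = 0.0825 + 0.0988 + 0.0045 = 0.1858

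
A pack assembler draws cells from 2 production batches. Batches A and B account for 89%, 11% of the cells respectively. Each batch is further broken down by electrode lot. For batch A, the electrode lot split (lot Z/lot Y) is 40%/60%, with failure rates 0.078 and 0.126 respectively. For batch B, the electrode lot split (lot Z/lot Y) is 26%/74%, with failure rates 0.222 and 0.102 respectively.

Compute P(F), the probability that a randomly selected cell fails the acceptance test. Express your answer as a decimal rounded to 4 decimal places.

0.1097

P(F|A) = 0.4·0.078 + 0.6·0.126 = 0.0312 + 0.0756 = 0.1068
P(F|B) = 0.26·0.222 + 0.74·0.102 = 0.05772 + 0.07548 = 0.1332
By total probability over the outer partition,
P(F) = 0.89·0.1068 + 0.11·0.1332
      = 0.095052 + 0.014652 = 0.109704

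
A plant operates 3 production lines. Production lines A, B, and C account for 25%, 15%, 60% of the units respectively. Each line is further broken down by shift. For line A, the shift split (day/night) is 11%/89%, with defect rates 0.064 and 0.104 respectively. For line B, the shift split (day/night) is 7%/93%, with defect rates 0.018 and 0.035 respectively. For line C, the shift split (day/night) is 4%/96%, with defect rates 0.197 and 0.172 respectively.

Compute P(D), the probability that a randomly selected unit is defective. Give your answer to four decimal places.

0.1338

P(D|A) = 0.11·0.064 + 0.89·0.104 = 0.00704 + 0.09256 = 0.0996
P(D|B) = 0.07·0.018 + 0.93·0.035 = 0.00126 + 0.03255 = 0.03381
P(D|C) = 0.04·0.197 + 0.96·0.172 = 0.00788 + 0.16512 = 0.173
By total probability over the outer partition,
P(D) = 0.25·0.0996 + 0.15·0.03381 + 0.6·0.173
      = 0.0249 + 0.0050715 + 0.1038 = 0.1337715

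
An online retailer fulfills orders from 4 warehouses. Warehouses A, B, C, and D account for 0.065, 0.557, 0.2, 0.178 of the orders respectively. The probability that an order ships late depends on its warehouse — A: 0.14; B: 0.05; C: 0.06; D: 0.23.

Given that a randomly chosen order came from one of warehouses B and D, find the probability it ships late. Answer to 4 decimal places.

Let S = {B, D}.
P(S) = 0.557 + 0.178 = 0.735.
P(L ∩ S) = 0.05·0.557 + 0.23·0.178 = 0.02785 + 0.04094 = 0.06879.
P(L | S) = 0.06879 / 0.735 = 0.093592…

0.0936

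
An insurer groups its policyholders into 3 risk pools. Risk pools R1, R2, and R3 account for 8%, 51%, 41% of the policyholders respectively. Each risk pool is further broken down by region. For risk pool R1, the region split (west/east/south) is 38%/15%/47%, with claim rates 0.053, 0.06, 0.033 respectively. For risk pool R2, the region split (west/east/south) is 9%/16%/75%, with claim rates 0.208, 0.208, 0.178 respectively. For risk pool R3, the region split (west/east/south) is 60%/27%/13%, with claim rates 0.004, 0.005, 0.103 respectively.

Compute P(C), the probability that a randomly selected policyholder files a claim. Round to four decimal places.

P(C|R1) = 0.38·0.053 + 0.15·0.06 + 0.47·0.033 = 0.02014 + 0.009 + 0.01551 = 0.04465
P(C|R2) = 0.09·0.208 + 0.16·0.208 + 0.75·0.178 = 0.01872 + 0.03328 + 0.1335 = 0.1855
P(C|R3) = 0.6·0.004 + 0.27·0.005 + 0.13·0.103 = 0.0024 + 0.00135 + 0.01339 = 0.01714
By total probability over the outer partition,
P(C) = 0.08·0.04465 + 0.51·0.1855 + 0.41·0.01714
      = 0.003572 + 0.094605 + 0.0070274 = 0.1052044

P(C) ≈ 0.1052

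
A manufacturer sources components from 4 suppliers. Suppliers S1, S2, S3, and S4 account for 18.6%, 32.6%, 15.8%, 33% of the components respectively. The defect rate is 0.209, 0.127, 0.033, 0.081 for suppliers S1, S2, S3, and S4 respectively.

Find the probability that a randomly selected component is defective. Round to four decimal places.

By the law of total probability,
P(D) = P(D|S1)·P(S1) + P(D|S2)·P(S2) + P(D|S3)·P(S3) + P(D|S4)·P(S4)
      = 0.209·0.186 + 0.127·0.326 + 0.033·0.158 + 0.081·0.33
      = 0.038874 + 0.041402 + 0.005214 + 0.02673 = 0.11222

0.1122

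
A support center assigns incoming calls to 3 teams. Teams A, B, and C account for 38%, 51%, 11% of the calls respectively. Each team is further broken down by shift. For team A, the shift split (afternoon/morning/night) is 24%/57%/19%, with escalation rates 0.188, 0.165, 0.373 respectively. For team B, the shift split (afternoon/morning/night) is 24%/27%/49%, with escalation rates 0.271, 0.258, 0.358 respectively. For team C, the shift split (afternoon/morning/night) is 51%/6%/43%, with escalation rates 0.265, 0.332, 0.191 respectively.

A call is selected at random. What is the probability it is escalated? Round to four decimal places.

P(E|A) = 0.24·0.188 + 0.57·0.165 + 0.19·0.373 = 0.04512 + 0.09405 + 0.07087 = 0.21004
P(E|B) = 0.24·0.271 + 0.27·0.258 + 0.49·0.358 = 0.06504 + 0.06966 + 0.17542 = 0.31012
P(E|C) = 0.51·0.265 + 0.06·0.332 + 0.43·0.191 = 0.13515 + 0.01992 + 0.08213 = 0.2372
Then overall,
P(E) = 0.38·0.21004 + 0.51·0.31012 + 0.11·0.2372
      = 0.0798152 + 0.1581612 + 0.026092 = 0.2640684

0.2641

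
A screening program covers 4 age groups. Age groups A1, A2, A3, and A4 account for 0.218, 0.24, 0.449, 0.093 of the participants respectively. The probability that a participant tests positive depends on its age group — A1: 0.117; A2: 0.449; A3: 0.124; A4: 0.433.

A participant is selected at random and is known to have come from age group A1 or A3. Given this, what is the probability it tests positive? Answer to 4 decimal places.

0.1217

Let S = {A1, A3}.
P(S) = 0.218 + 0.449 = 0.667.
P(T ∩ S) = 0.117·0.218 + 0.124·0.449 = 0.025506 + 0.055676 = 0.081182.
P(T | S) = 0.081182 / 0.667 = 0.121712…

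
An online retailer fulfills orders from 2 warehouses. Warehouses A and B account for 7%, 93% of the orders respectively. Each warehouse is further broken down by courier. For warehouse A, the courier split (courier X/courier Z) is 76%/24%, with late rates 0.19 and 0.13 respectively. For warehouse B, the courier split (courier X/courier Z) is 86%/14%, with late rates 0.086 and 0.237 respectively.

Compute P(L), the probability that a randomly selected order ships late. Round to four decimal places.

P(L|A) = 0.76·0.19 + 0.24·0.13 = 0.1444 + 0.0312 = 0.1756
P(L|B) = 0.86·0.086 + 0.14·0.237 = 0.07396 + 0.03318 = 0.10714
By total probability over the outer partition,
P(L) = 0.07·0.1756 + 0.93·0.10714
      = 0.012292 + 0.0996402 = 0.1119322

P(L) ≈ 0.1119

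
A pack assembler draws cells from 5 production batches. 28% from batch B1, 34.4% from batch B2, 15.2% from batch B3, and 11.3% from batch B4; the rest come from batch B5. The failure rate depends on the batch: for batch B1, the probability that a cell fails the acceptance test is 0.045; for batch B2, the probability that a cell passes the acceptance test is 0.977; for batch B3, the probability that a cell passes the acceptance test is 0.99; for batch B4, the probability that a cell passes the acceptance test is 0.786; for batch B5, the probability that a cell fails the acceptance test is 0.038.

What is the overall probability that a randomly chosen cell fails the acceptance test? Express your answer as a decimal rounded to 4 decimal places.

P(B5) = 1 − (0.28 + 0.344 + 0.152 + 0.113) = 0.111.
P(F|B2) = 1 − 0.977 = 0.023.
P(F|B3) = 1 − 0.99 = 0.01.
P(F|B4) = 1 − 0.786 = 0.214.
P(F) = P(F|B1)·P(B1) + P(F|B2)·P(B2) + P(F|B3)·P(B3) + P(F|B4)·P(B4) + P(F|B5)·P(B5)
      = 0.045·0.28 + 0.023·0.344 + 0.01·0.152 + 0.214·0.113 + 0.038·0.111
      = 0.0126 + 0.007912 + 0.00152 + 0.024182 + 0.004218 = 0.050432

0.0504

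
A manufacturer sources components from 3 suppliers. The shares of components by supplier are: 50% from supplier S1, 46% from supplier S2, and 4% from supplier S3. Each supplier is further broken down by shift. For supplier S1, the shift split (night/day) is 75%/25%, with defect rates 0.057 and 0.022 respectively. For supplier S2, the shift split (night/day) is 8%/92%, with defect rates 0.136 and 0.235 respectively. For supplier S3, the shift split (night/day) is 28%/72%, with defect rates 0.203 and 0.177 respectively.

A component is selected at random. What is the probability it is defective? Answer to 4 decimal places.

P(D) ≈ 0.1360

P(D|S1) = 0.75·0.057 + 0.25·0.022 = 0.04275 + 0.0055 = 0.04825
P(D|S2) = 0.08·0.136 + 0.92·0.235 = 0.01088 + 0.2162 = 0.22708
P(D|S3) = 0.28·0.203 + 0.72·0.177 = 0.05684 + 0.12744 = 0.18428
Then overall,
P(D) = 0.5·0.04825 + 0.46·0.22708 + 0.04·0.18428
      = 0.024125 + 0.1044568 + 0.0073712 = 0.135953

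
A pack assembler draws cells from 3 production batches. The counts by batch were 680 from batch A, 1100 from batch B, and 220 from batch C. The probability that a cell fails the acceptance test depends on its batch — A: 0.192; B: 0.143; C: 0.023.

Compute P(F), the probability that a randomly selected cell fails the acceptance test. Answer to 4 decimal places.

0.1465

Total: 680 + 1100 + 220 = 2000.
P(A) = 680/2000 = 0.34. P(B) = 1100/2000 = 0.55. P(C) = 220/2000 = 0.11.
Summing over the partition,
P(F) = P(F|A)·P(A) + P(F|B)·P(B) + P(F|C)·P(C)
      = 0.192·0.34 + 0.143·0.55 + 0.023·0.11
      = 0.06528 + 0.07865 + 0.00253 = 0.14646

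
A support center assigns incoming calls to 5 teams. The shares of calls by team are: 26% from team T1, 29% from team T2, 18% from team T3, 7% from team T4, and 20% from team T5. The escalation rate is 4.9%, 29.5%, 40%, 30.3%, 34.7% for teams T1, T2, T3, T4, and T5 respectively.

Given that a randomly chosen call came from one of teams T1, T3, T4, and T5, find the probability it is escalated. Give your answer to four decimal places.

0.2470

Let S = {T1, T3, T4, T5}.
P(S) = 0.26 + 0.18 + 0.07 + 0.2 = 0.71.
P(E ∩ S) = 0.049·0.26 + 0.4·0.18 + 0.303·0.07 + 0.347·0.2 = 0.01274 + 0.072 + 0.02121 + 0.0694 = 0.17535.
P(E | S) = 0.17535 / 0.71 = 0.246972…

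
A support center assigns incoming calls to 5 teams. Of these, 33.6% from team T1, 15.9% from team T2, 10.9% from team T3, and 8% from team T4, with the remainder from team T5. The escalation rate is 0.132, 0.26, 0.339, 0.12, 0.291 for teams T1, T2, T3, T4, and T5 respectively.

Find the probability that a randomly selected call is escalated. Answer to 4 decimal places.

P(T5) = 1 − (0.336 + 0.159 + 0.109 + 0.08) = 0.316.
By the law of total probability,
P(E) = P(E|T1)·P(T1) + P(E|T2)·P(T2) + P(E|T3)·P(T3) + P(E|T4)·P(T4) + P(E|T5)·P(T5)
      = 0.132·0.336 + 0.26·0.159 + 0.339·0.109 + 0.12·0.08 + 0.291·0.316
      = 0.044352 + 0.04134 + 0.036951 + 0.0096 + 0.091956 = 0.224199

P(E) ≈ 0.2242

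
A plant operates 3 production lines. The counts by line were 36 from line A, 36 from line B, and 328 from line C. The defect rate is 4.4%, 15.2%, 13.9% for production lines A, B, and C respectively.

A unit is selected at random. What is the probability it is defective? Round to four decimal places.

P(D) ≈ 0.1316

Total: 36 + 36 + 328 = 400.
P(A) = 36/400 = 0.09. P(B) = 36/400 = 0.09. P(C) = 328/400 = 0.82.
Summing over the partition,
P(D) = P(D|A)·P(A) + P(D|B)·P(B) + P(D|C)·P(C)
      = 0.044·0.09 + 0.152·0.09 + 0.139·0.82
      = 0.00396 + 0.01368 + 0.11398 = 0.13162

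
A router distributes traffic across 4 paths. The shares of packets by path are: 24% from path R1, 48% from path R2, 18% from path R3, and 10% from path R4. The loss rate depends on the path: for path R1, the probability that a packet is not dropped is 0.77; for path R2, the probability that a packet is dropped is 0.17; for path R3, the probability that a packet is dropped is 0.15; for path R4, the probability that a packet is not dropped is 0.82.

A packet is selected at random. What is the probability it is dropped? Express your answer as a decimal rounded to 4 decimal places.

P(L|R1) = 1 − 0.77 = 0.23.
P(L|R4) = 1 − 0.82 = 0.18.
P(L) = P(L|R1)·P(R1) + P(L|R2)·P(R2) + P(L|R3)·P(R3) + P(L|R4)·P(R4)
      = 0.23·0.24 + 0.17·0.48 + 0.15·0.18 + 0.18·0.1
      = 0.0552 + 0.0816 + 0.027 + 0.018 = 0.1818

0.1818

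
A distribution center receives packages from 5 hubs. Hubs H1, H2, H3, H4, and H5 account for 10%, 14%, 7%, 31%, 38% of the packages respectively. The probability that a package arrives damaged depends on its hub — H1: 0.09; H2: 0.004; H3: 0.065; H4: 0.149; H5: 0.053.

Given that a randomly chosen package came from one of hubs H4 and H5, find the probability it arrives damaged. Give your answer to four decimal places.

Let S = {H4, H5}.
P(S) = 0.31 + 0.38 = 0.69.
P(D ∩ S) = 0.149·0.31 + 0.053·0.38 = 0.04619 + 0.02014 = 0.06633.
P(D | S) = 0.06633 / 0.69 = 0.096130…

P(D|S) ≈ 0.0961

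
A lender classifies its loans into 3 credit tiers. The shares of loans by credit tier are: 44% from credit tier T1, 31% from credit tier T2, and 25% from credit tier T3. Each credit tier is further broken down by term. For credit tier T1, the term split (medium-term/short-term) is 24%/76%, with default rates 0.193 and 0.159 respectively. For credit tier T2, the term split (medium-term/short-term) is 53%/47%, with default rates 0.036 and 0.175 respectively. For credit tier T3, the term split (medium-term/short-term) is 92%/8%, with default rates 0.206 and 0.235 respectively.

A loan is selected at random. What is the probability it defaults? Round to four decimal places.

P(D|T1) = 0.24·0.193 + 0.76·0.159 = 0.04632 + 0.12084 = 0.16716
P(D|T2) = 0.53·0.036 + 0.47·0.175 = 0.01908 + 0.08225 = 0.10133
P(D|T3) = 0.92·0.206 + 0.08·0.235 = 0.18952 + 0.0188 = 0.20832
Then overall,
P(D) = 0.44·0.16716 + 0.31·0.10133 + 0.25·0.20832
      = 0.0735504 + 0.0314123 + 0.05208 = 0.1570427

0.1570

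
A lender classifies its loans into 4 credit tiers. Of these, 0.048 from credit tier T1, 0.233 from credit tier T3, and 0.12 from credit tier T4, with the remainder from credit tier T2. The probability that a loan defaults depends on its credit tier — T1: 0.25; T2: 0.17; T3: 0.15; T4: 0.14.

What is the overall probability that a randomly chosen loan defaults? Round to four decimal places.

0.1656

P(T2) = 1 − (0.048 + 0.233 + 0.12) = 0.599.
Using total probability over the partition,
P(D) = P(D|T1)·P(T1) + P(D|T2)·P(T2) + P(D|T3)·P(T3) + P(D|T4)·P(T4)
      = 0.25·0.048 + 0.17·0.599 + 0.15·0.233 + 0.14·0.12
      = 0.012 + 0.10183 + 0.03495 + 0.0168 = 0.16558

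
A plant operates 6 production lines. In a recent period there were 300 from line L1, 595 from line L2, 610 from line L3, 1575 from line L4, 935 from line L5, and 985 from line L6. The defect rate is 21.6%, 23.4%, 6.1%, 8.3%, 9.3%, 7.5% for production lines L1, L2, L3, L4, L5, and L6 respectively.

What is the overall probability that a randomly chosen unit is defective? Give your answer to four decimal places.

Total: 300 + 595 + 610 + 1575 + 935 + 985 = 5000.
P(L1) = 300/5000 = 0.06. P(L2) = 595/5000 = 0.119. P(L3) = 610/5000 = 0.122. P(L4) = 1575/5000 = 0.315. P(L5) = 935/5000 = 0.187. P(L6) = 985/5000 = 0.197.
P(D) = P(D|L1)·P(L1) + P(D|L2)·P(L2) + P(D|L3)·P(L3) + P(D|L4)·P(L4) + P(D|L5)·P(L5) + P(D|L6)·P(L6)
      = 0.216·0.06 + 0.234·0.119 + 0.061·0.122 + 0.083·0.315 + 0.093·0.187 + 0.075·0.197
      = 0.01296 + 0.027846 + 0.007442 + 0.026145 + 0.017391 + 0.014775 = 0.106559

P(D) ≈ 0.1066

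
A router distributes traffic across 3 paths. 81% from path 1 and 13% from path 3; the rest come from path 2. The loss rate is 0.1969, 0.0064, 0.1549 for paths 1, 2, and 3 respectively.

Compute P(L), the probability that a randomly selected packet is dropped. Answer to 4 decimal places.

P(2) = 1 − (0.81 + 0.13) = 0.06.
P(L) = P(L|1)·P(1) + P(L|2)·P(2) + P(L|3)·P(3)
      = 0.1969·0.81 + 0.0064·0.06 + 0.1549·0.13
      = 0.159489 + 0.000384 + 0.020137 = 0.18001

0.1800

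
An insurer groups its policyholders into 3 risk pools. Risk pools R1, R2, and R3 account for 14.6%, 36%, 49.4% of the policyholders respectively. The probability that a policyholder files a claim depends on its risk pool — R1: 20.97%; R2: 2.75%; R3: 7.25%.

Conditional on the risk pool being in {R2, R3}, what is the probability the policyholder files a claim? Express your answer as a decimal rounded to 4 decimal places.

P(C|S) ≈ 0.0535

Let S = {R2, R3}.
P(S) = 0.36 + 0.494 = 0.854.
P(C ∩ S) = 0.0275·0.36 + 0.0725·0.494 = 0.0099 + 0.035815 = 0.045715.
P(C | S) = 0.045715 / 0.854 = 0.053530…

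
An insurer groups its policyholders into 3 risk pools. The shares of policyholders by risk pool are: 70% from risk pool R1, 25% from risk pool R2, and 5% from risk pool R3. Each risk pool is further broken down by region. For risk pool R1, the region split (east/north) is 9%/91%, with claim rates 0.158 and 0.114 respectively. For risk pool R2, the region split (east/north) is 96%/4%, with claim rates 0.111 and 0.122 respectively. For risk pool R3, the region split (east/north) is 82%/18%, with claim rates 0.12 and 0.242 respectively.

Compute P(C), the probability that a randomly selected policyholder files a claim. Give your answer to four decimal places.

P(C|R1) = 0.09·0.158 + 0.91·0.114 = 0.01422 + 0.10374 = 0.11796
P(C|R2) = 0.96·0.111 + 0.04·0.122 = 0.10656 + 0.00488 = 0.11144
P(C|R3) = 0.82·0.12 + 0.18·0.242 = 0.0984 + 0.04356 = 0.14196
By total probability over the outer partition,
P(C) = 0.7·0.11796 + 0.25·0.11144 + 0.05·0.14196
      = 0.082572 + 0.02786 + 0.007098 = 0.11753

0.1175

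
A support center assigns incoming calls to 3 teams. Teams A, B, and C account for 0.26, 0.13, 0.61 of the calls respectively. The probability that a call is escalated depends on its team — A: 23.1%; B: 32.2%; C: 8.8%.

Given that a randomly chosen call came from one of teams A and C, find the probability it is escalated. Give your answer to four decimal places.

Let S = {A, C}.
P(S) = 0.26 + 0.61 = 0.87.
P(E ∩ S) = 0.231·0.26 + 0.088·0.61 = 0.06006 + 0.05368 = 0.11374.
P(E | S) = 0.11374 / 0.87 = 0.130736…

0.1307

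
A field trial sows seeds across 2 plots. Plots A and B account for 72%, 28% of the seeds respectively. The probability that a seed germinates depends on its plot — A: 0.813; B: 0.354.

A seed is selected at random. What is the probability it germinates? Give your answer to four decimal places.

P(G) = P(G|A)·P(A) + P(G|B)·P(B)
      = 0.813·0.72 + 0.354·0.28
      = 0.58536 + 0.09912 = 0.68448

P(G) ≈ 0.6845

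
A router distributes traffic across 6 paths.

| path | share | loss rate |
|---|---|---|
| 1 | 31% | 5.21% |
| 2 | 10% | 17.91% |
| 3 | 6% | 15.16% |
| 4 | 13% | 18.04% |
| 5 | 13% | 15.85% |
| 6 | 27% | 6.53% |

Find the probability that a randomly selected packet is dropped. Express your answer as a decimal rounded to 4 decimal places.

P(L) = P(L|1)·P(1) + P(L|2)·P(2) + P(L|3)·P(3) + P(L|4)·P(4) + P(L|5)·P(5) + P(L|6)·P(6)
      = 0.0521·0.31 + 0.1791·0.1 + 0.1516·0.06 + 0.1804·0.13 + 0.1585·0.13 + 0.0653·0.27
      = 0.016151 + 0.01791 + 0.009096 + 0.023452 + 0.020605 + 0.017631 = 0.104845

0.1048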